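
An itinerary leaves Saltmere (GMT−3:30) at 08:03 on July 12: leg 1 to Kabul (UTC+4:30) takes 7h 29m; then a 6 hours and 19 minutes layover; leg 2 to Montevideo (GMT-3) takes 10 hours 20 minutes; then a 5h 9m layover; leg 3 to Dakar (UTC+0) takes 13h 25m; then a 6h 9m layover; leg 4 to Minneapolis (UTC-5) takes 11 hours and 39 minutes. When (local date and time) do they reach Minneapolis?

19:03 on July 14

Convert departure to UTC: 08:03 + 3:30 = 11:33 UTC on Jul 12.
Add 7 hours 29 minutes leg 1 → 19:02 UTC.
Add 6 hours 19 minutes layover in Kabul → 01:21 UTC (Jul 13).
Add 10 hours 20 minutes leg 2 → 11:41 UTC.
Add 5 hours 9 minutes layover in Montevideo → 16:50 UTC.
Add 13 hours 25 minutes leg 3 → 06:15 UTC (Jul 14).
Add 6 hours and 9 minutes layover in Dakar → 12:24 UTC.
Add 11 hours and 39 minutes leg 4 → 00:03 UTC (Jul 15).
Minneapolis is UTC−5:00, so local arrival = 00:03 − 5:00 = 19:03 on Jul 14.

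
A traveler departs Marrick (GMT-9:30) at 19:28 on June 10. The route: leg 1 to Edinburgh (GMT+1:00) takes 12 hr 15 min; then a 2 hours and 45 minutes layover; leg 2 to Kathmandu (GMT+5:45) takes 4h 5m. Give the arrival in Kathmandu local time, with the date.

Convert departure to UTC: 19:28 + 9:30 = 04:58 UTC on Jun 11.
Add 12 hours 15 minutes leg 1 → 17:13 UTC.
Add 2 hours and 45 minutes layover in Edinburgh → 19:58 UTC.
Add 4 hours and 5 minutes leg 2 → 00:03 UTC (Jun 12).
Kathmandu is UTC+5:45, so local arrival = 00:03 + 5:45 = 05:48 on Jun 12.

05:48 on June 12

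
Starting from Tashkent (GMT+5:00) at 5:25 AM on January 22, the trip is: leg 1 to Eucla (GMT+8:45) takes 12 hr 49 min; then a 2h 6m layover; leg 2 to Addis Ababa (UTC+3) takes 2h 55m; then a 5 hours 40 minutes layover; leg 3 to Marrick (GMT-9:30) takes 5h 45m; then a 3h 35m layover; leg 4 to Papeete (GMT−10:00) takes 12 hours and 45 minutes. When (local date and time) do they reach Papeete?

12:00 PM on January 23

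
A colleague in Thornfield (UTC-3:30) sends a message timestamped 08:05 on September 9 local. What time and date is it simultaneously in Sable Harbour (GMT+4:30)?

16:05 on Sep 9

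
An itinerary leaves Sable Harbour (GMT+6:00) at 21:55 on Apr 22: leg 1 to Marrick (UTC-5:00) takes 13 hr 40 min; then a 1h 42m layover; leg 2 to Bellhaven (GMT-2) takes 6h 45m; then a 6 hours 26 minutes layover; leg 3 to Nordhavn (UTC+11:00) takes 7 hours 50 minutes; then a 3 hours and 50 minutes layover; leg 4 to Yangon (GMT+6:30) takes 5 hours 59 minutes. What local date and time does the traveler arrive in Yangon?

Convert departure to UTC: 21:55 − 6:00 = 15:55 UTC on Apr 22.
Add 13 hours 40 minutes leg 1 → 05:35 UTC (Apr 23).
Add 1 hour and 42 minutes layover in Marrick → 07:17 UTC.
Add 6 hours and 45 minutes leg 2 → 14:02 UTC.
Add 6 hours and 26 minutes layover in Bellhaven → 20:28 UTC.
Add 7 hours 50 minutes leg 3 → 04:18 UTC (Apr 24).
Add 3 hours and 50 minutes layover in Nordhavn → 08:08 UTC.
Add 5 hours 59 minutes leg 4 → 14:07 UTC.
Yangon is UTC+6:30, so local arrival = 14:07 + 6:30 = 20:37 on Apr 24.

20:37 on April 24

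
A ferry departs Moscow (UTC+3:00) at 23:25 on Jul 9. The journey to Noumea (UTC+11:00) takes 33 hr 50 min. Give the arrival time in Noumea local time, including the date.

17:15 on July 11

Convert departure to UTC: 23:25 − 3:00 = 20:25 UTC on Jul 9.
Add 33 hours and 50 minutes travel time → 06:15 UTC (Jul 11).
Noumea is UTC+11:00, so local arrival = 06:15 + 11:00 = 17:15 on Jul 11.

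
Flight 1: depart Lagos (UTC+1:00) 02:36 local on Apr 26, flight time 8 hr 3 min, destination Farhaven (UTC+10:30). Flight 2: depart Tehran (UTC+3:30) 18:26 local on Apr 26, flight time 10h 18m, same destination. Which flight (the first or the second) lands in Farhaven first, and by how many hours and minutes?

Flight 1 in UTC: 02:36 − 1:00 = 01:36 on Apr 26.
+8 hours 3 minutes → arrive 09:39 UTC on Apr 26.
Flight 2 in UTC: 18:26 − 3:30 = 14:56 on Apr 26.
+10 hours 18 minutes → arrive 01:14 UTC on Apr 27.
Flight 1 lands earlier by 15 hours 35 minutes.

the first, by 15 hours 35 minutes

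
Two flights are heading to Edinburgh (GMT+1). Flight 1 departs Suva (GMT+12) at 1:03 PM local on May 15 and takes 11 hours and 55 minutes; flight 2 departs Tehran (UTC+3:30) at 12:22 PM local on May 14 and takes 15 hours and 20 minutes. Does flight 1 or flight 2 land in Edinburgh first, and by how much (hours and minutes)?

the second, by 12 hours 46 minutes

Flight 1 in UTC: 1:03 PM − 12:00 = 1:03 AM on May 15.
+11 hours 55 minutes → arrive 12:58 PM UTC on May 15.
Flight 2 in UTC: 12:22 PM − 3:30 = 8:52 AM on May 14.
+15 hours and 20 minutes → arrive 12:12 AM UTC on May 15.
Flight 2 lands earlier by 12 hours 46 minutes.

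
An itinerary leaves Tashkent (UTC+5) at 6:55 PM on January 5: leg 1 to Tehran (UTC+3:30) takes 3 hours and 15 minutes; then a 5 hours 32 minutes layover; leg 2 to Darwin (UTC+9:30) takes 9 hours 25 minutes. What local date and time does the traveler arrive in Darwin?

5:37 PM on January 6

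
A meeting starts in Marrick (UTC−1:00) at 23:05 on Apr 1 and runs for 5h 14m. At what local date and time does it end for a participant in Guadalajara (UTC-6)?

Convert start to UTC: 23:05 + 1:00 = 00:05 UTC on Apr 2.
Add 5 hours 14 minutes duration → 05:19 UTC.
Guadalajara is UTC−6:00, so local end time = 05:19 − 6:00 = 23:19 on Apr 1.

23:19 on Apr 1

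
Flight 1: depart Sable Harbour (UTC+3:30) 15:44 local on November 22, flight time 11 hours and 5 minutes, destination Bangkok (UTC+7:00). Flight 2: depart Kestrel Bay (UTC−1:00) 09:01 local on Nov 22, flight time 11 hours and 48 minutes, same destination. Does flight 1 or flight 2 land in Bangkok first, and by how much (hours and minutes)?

Flight 1 in UTC: 15:44 − 3:30 = 12:14 on Nov 22.
+11 hours 5 minutes → arrive 23:19 UTC on Nov 22.
Flight 2 in UTC: 09:01 + 1:00 = 10:01 on Nov 22.
+11 hours and 48 minutes → arrive 21:49 UTC on Nov 22.
Flight 2 lands earlier by 1 hour 30 minutes.

the second, by 1 hour 30 minutes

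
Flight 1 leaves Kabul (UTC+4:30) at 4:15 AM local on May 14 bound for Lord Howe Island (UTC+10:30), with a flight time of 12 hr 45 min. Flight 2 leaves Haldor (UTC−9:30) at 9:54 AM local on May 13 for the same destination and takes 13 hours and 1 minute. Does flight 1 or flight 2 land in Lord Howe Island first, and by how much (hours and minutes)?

the second, by 4 hours 5 minutes

Flight 1 in UTC: 4:15 AM − 4:30 = 11:45 PM on May 13.
+12 hours 45 minutes → arrive 12:30 PM UTC on May 14.
Flight 2 in UTC: 9:54 AM + 9:30 = 7:24 PM on May 13.
+13 hours and 1 minute → arrive 8:25 AM UTC on May 14.
Flight 2 lands earlier by 4 hours 5 minutes.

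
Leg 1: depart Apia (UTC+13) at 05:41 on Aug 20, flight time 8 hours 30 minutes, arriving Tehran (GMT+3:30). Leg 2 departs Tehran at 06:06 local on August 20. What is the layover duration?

Convert departure to UTC: 05:41 − 13:00 = 16:41 UTC on Aug 19.
Add 8 hours 30 minutes flight time → 01:11 UTC (Aug 20).
Tehran is UTC+3:30, so local arrival = 01:11 + 3:30 = 04:41 on Aug 20.
Layover = 06:06 − 04:41 = 1 hour 25 minutes.

1 hour 25 minutes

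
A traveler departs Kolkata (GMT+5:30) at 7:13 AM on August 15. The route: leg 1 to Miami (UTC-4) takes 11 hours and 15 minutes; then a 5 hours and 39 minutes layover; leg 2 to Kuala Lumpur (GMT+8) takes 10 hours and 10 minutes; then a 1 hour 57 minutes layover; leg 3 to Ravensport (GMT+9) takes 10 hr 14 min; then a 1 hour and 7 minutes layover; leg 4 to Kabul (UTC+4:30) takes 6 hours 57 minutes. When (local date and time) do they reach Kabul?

Convert departure to UTC: 7:13 AM − 5:30 = 1:43 AM UTC on Aug 15.
Add 11 hours and 15 minutes leg 1 → 12:58 PM UTC.
Add 5 hours 39 minutes layover in Miami → 6:37 PM UTC.
Add 10 hours 10 minutes leg 2 → 4:47 AM UTC (Aug 16).
Add 1 hour 57 minutes layover in Kuala Lumpur → 6:44 AM UTC.
Add 10 hours and 14 minutes leg 3 → 4:58 PM UTC.
Add 1 hour and 7 minutes layover in Ravensport → 6:05 PM UTC.
Add 6 hours 57 minutes leg 4 → 1:02 AM UTC (Aug 17).
Kabul is UTC+4:30, so local arrival = 1:02 AM + 4:30 = 5:32 AM on Aug 17.

5:32 AM on August 17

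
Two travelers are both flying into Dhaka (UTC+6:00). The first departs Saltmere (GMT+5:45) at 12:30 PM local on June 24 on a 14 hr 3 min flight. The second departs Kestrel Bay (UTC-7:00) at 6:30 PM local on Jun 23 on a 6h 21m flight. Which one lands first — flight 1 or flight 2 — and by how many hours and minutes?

Flight 1 in UTC: 12:30 PM − 5:45 = 6:45 AM on Jun 24.
+14 hours 3 minutes → arrive 8:48 PM UTC on Jun 24.
Flight 2 in UTC: 6:30 PM + 7:00 = 1:30 AM on Jun 24.
+6 hours 21 minutes → arrive 7:51 AM UTC on Jun 24.
Flight 2 lands earlier by 12 hours 57 minutes.

the second, by 12 hours 57 minutes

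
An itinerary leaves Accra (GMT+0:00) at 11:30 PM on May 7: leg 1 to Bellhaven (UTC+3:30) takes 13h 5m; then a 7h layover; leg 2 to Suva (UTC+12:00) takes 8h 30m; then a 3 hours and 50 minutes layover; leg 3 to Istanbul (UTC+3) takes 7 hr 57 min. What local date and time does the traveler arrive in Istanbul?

Accra is at UTC+0, so departure is already 11:30 PM UTC on May 7.
Add 13 hours 5 minutes leg 1 → 12:35 PM UTC (May 8).
Add 7 hours layover in Bellhaven → 7:35 PM UTC.
Add 8 hours and 30 minutes leg 2 → 4:05 AM UTC (May 9).
Add 3 hours 50 minutes layover in Suva → 7:55 AM UTC.
Add 7 hours and 57 minutes leg 3 → 3:52 PM UTC.
Istanbul is UTC+3:00, so local arrival = 3:52 PM + 3:00 = 6:52 PM on May 9.

6:52 PM on May 9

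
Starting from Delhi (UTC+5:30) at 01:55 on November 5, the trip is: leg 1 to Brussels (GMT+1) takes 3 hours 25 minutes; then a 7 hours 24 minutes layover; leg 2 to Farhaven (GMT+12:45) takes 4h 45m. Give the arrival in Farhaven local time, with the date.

Convert departure to UTC: 01:55 − 5:30 = 20:25 UTC on Nov 4.
Add 3 hours 25 minutes leg 1 → 23:50 UTC.
Add 7 hours and 24 minutes layover in Brussels → 07:14 UTC (Nov 5).
Add 4 hours and 45 minutes leg 2 → 11:59 UTC.
Farhaven is UTC+12:45, so local arrival = 11:59 + 12:45 = 00:44 on Nov 6.

00:44 on Nov 6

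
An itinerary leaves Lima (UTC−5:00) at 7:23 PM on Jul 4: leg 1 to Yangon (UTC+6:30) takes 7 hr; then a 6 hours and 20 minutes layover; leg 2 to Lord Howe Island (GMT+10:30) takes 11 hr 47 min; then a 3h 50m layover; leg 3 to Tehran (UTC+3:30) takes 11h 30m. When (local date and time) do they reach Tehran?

8:20 PM on July 6

Convert departure to UTC: 7:23 PM + 5:00 = 12:23 AM UTC on Jul 5.
Add 7 hours leg 1 → 7:23 AM UTC.
Add 6 hours 20 minutes layover in Yangon → 1:43 PM UTC.
Add 11 hours and 47 minutes leg 2 → 1:30 AM UTC (Jul 6).
Add 3 hours 50 minutes layover in Lord Howe Island → 5:20 AM UTC.
Add 11 hours and 30 minutes leg 3 → 4:50 PM UTC.
Tehran is UTC+3:30, so local arrival = 4:50 PM + 3:30 = 8:20 PM on Jul 6.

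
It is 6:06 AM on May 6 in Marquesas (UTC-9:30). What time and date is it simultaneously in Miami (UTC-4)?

In UTC: 6:06 AM + 9:30 = 3:36 PM on May 6.
Miami is UTC−4:00: 3:36 PM − 4:00 = 11:36 AM on May 6.

11:36 AM on May 6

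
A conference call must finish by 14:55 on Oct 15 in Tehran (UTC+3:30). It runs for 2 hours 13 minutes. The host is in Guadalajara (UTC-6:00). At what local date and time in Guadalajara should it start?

Target end time in UTC: 14:55 − 3:30 = 11:25 on Oct 15.
Subtract 2 hours 13 minutes → start 09:12 UTC on Oct 15.
Guadalajara is UTC−6:00: 09:12 − 6:00 = 03:12 on Oct 15.

03:12 on Oct 15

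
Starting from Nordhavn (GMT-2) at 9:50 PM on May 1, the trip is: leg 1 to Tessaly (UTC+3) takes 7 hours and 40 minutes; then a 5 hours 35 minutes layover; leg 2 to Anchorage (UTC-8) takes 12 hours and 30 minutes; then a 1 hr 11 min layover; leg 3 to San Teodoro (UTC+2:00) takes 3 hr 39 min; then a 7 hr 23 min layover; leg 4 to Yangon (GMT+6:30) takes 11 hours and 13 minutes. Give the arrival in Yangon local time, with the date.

Convert departure to UTC: 9:50 PM + 2:00 = 11:50 PM UTC on May 1.
Add 7 hours and 40 minutes leg 1 → 7:30 AM UTC (May 2).
Add 5 hours and 35 minutes layover in Tessaly → 1:05 PM UTC.
Add 12 hours and 30 minutes leg 2 → 1:35 AM UTC (May 3).
Add 1 hour and 11 minutes layover in Anchorage → 2:46 AM UTC.
Add 3 hours and 39 minutes leg 3 → 6:25 AM UTC.
Add 7 hours 23 minutes layover in San Teodoro → 1:48 PM UTC.
Add 11 hours and 13 minutes leg 4 → 1:01 AM UTC (May 4).
Yangon is UTC+6:30, so local arrival = 1:01 AM + 6:30 = 7:31 AM on May 4.

7:31 AM on May 4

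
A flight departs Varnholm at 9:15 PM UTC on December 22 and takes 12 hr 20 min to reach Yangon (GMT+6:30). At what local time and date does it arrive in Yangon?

4:05 PM on December 23

Departure is given in UTC: 9:15 PM on Dec 22.
Add 12 hours and 20 minutes → 9:35 AM UTC (Dec 23).
Yangon is UTC+6:30: 9:35 AM + 6:30 = 4:05 PM on Dec 23.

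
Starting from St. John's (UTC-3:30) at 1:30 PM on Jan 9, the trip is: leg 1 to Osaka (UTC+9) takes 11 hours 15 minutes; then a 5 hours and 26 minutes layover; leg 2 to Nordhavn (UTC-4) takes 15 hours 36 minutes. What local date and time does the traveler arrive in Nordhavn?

9:17 PM on Jan 10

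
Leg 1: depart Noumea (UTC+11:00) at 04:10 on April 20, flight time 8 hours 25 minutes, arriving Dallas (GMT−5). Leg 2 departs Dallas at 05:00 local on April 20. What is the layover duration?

8 hours 25 minutes

Convert departure to UTC: 04:10 − 11:00 = 17:10 UTC on Apr 19.
Add 8 hours 25 minutes flight time → 01:35 UTC (Apr 20).
Dallas is UTC−5:00, so local arrival = 01:35 − 5:00 = 20:35 on Apr 19.
Layover = 05:00 − 20:35 (+1 day) = 8 hours 25 minutes.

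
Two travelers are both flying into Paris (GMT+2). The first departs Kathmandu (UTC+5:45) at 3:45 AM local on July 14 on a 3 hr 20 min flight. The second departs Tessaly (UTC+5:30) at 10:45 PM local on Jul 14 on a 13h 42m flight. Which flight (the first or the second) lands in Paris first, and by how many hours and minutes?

the first, by 29 hours 37 minutes

Flight 1 in UTC: 3:45 AM − 5:45 = 10:00 PM on Jul 13.
+3 hours and 20 minutes → arrive 1:20 AM UTC on Jul 14.
Flight 2 in UTC: 10:45 PM − 5:30 = 5:15 PM on Jul 14.
+13 hours 42 minutes → arrive 6:57 AM UTC on Jul 15.
Flight 1 lands earlier by 29 hours 37 minutes.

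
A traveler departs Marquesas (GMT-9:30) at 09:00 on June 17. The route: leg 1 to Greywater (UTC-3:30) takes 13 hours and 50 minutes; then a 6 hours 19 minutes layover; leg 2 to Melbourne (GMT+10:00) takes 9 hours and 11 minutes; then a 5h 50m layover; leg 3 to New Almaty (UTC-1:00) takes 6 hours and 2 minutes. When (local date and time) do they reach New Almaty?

10:42 on June 19

Convert departure to UTC: 09:00 + 9:30 = 18:30 UTC on Jun 17.
Add 13 hours and 50 minutes leg 1 → 08:20 UTC (Jun 18).
Add 6 hours and 19 minutes layover in Greywater → 14:39 UTC.
Add 9 hours 11 minutes leg 2 → 23:50 UTC.
Add 5 hours and 50 minutes layover in Melbourne → 05:40 UTC (Jun 19).
Add 6 hours 2 minutes leg 3 → 11:42 UTC.
New Almaty is UTC−1:00, so local arrival = 11:42 − 1:00 = 10:42 on Jun 19.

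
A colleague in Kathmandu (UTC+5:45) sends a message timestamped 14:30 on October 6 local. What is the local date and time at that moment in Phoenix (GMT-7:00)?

01:45 on October 6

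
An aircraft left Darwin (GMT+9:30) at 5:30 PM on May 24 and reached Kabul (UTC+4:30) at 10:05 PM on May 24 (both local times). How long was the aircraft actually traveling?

9 hours 35 minutes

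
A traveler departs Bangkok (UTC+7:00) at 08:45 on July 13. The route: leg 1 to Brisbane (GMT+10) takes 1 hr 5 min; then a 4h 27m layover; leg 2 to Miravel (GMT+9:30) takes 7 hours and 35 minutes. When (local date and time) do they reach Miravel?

00:22 on July 14

Convert departure to UTC: 08:45 − 7:00 = 01:45 UTC on Jul 13.
Add 1 hour and 5 minutes leg 1 → 02:50 UTC.
Add 4 hours 27 minutes layover in Brisbane → 07:17 UTC.
Add 7 hours 35 minutes leg 2 → 14:52 UTC.
Miravel is UTC+9:30, so local arrival = 14:52 + 9:30 = 00:22 on Jul 14.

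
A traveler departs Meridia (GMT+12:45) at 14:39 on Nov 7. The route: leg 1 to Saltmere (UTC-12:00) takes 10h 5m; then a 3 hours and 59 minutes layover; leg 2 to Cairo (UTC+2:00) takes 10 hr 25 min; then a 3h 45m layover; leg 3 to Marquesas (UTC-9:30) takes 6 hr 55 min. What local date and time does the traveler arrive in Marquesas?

03:33 on November 8

Convert departure to UTC: 14:39 − 12:45 = 01:54 UTC on Nov 7.
Add 10 hours 5 minutes leg 1 → 11:59 UTC.
Add 3 hours 59 minutes layover in Saltmere → 15:58 UTC.
Add 10 hours and 25 minutes leg 2 → 02:23 UTC (Nov 8).
Add 3 hours and 45 minutes layover in Cairo → 06:08 UTC.
Add 6 hours 55 minutes leg 3 → 13:03 UTC.
Marquesas is UTC−9:30, so local arrival = 13:03 − 9:30 = 03:33 on Nov 8.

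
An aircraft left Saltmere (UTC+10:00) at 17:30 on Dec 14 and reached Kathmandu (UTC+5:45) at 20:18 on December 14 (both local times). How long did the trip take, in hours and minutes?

7 hours 3 minutes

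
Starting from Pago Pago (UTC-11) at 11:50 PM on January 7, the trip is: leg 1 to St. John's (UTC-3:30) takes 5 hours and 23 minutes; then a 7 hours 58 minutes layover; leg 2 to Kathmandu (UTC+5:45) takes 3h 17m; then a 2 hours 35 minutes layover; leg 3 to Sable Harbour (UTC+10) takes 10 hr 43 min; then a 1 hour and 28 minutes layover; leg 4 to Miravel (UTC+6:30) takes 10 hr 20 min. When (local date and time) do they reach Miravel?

11:04 AM on January 10

Convert departure to UTC: 11:50 PM + 11:00 = 10:50 AM UTC on Jan 8.
Add 5 hours and 23 minutes leg 1 → 4:13 PM UTC.
Add 7 hours 58 minutes layover in St. John's → 12:11 AM UTC (Jan 9).
Add 3 hours 17 minutes leg 2 → 3:28 AM UTC.
Add 2 hours 35 minutes layover in Kathmandu → 6:03 AM UTC.
Add 10 hours and 43 minutes leg 3 → 4:46 PM UTC.
Add 1 hour 28 minutes layover in Sable Harbour → 6:14 PM UTC.
Add 10 hours and 20 minutes leg 4 → 4:34 AM UTC (Jan 10).
Miravel is UTC+6:30, so local arrival = 4:34 AM + 6:30 = 11:04 AM on Jan 10.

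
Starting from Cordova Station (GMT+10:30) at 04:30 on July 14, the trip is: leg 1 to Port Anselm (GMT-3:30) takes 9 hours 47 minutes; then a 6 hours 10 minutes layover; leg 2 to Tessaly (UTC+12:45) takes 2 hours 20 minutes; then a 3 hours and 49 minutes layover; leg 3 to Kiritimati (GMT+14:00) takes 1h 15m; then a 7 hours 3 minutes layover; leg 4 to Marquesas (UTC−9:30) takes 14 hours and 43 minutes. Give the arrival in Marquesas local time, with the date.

05:37 on July 15

Convert departure to UTC: 04:30 − 10:30 = 18:00 UTC on Jul 13.
Add 9 hours and 47 minutes leg 1 → 03:47 UTC (Jul 14).
Add 6 hours and 10 minutes layover in Port Anselm → 09:57 UTC.
Add 2 hours and 20 minutes leg 2 → 12:17 UTC.
Add 3 hours 49 minutes layover in Tessaly → 16:06 UTC.
Add 1 hour and 15 minutes leg 3 → 17:21 UTC.
Add 7 hours and 3 minutes layover in Kiritimati → 00:24 UTC (Jul 15).
Add 14 hours 43 minutes leg 4 → 15:07 UTC.
Marquesas is UTC−9:30, so local arrival = 15:07 − 9:30 = 05:37 on Jul 15.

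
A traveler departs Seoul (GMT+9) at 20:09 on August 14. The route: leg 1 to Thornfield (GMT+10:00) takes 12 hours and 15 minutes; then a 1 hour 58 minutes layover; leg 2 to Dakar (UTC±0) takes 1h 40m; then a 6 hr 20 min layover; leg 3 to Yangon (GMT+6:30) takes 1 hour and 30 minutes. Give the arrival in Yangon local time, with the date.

Convert departure to UTC: 20:09 − 9:00 = 11:09 UTC on Aug 14.
Add 12 hours 15 minutes leg 1 → 23:24 UTC.
Add 1 hour 58 minutes layover in Thornfield → 01:22 UTC (Aug 15).
Add 1 hour 40 minutes leg 2 → 03:02 UTC.
Add 6 hours and 20 minutes layover in Dakar → 09:22 UTC.
Add 1 hour and 30 minutes leg 3 → 10:52 UTC.
Yangon is UTC+6:30, so local arrival = 10:52 + 6:30 = 17:22 on Aug 15.

17:22 on Aug 15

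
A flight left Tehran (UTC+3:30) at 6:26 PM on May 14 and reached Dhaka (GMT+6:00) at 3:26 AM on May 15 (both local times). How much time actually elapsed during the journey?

6 hours 30 minutes

Departure in UTC: 6:26 PM − 3:30 = 2:56 PM on May 14.
Arrival in UTC: 3:26 AM − 6:00 = 9:26 PM on May 14.
Elapsed = 9:26 PM − 2:56 PM = 6 hours 30 minutes.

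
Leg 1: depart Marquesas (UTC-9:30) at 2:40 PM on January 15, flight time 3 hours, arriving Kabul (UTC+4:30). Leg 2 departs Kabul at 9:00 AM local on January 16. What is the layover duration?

1 hour 20 minutes

Convert departure to UTC: 2:40 PM + 9:30 = 12:10 AM UTC on Jan 16.
Add 3 hours flight time → 3:10 AM UTC.
Kabul is UTC+4:30, so local arrival = 3:10 AM + 4:30 = 7:40 AM on Jan 16.
Layover = 9:00 AM − 7:40 AM = 1 hour 20 minutes.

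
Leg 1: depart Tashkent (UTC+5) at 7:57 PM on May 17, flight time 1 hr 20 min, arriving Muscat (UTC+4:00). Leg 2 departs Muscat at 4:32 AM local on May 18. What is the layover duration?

8 hours 15 minutes

Convert departure to UTC: 7:57 PM − 5:00 = 2:57 PM UTC on May 17.
Add 1 hour 20 minutes flight time → 4:17 PM UTC.
Muscat is UTC+4:00, so local arrival = 4:17 PM + 4:00 = 8:17 PM on May 17.
Layover = 4:32 AM − 8:17 PM (+1 day) = 8 hours 15 minutes.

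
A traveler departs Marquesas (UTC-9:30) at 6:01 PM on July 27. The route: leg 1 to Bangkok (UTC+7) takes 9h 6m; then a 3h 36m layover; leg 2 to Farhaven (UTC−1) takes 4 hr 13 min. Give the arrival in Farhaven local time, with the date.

7:26 PM on Jul 28

Convert departure to UTC: 6:01 PM + 9:30 = 3:31 AM UTC on Jul 28.
Add 9 hours 6 minutes leg 1 → 12:37 PM UTC.
Add 3 hours and 36 minutes layover in Bangkok → 4:13 PM UTC.
Add 4 hours and 13 minutes leg 2 → 8:26 PM UTC.
Farhaven is UTC−1:00, so local arrival = 8:26 PM − 1:00 = 7:26 PM on Jul 28.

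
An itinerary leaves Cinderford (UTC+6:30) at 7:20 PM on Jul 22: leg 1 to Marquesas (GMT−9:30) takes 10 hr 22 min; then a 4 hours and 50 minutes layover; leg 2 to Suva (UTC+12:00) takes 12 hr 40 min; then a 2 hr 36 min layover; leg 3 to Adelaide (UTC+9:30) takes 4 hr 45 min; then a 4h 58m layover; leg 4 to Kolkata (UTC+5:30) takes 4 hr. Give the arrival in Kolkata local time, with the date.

2:31 PM on July 24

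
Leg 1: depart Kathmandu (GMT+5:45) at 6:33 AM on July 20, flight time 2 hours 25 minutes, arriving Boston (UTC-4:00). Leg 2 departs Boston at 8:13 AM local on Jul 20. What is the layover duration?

9 hours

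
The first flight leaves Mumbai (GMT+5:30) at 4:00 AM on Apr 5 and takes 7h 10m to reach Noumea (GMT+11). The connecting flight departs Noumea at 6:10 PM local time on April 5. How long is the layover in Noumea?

1 hour 30 minutes

Convert departure to UTC: 4:00 AM − 5:30 = 10:30 PM UTC on Apr 4.
Add 7 hours and 10 minutes flight time → 5:40 AM UTC (Apr 5).
Noumea is UTC+11:00, so local arrival = 5:40 AM + 11:00 = 4:40 PM on Apr 5.
Layover = 6:10 PM − 4:40 PM = 1 hour 30 minutes.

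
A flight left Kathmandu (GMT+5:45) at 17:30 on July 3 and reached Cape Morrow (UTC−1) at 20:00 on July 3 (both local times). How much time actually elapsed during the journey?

Departure in UTC: 17:30 − 5:45 = 11:45 on Jul 3.
Arrival in UTC: 20:00 + 1:00 = 21:00 on Jul 3.
Elapsed = 21:00 − 11:45 = 9 hours 15 minutes.

9 hours 15 minutes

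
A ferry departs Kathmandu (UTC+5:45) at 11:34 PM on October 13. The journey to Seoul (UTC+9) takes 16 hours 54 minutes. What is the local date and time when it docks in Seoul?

7:43 PM on October 14

Seoul is 3:15 ahead of Kathmandu.
After 16 hours 54 minutes it is 4:28 PM (Oct 14) in Kathmandu.
Shift by the zone difference: 4:28 PM + 3:15 = 7:43 PM on Oct 14 in Seoul.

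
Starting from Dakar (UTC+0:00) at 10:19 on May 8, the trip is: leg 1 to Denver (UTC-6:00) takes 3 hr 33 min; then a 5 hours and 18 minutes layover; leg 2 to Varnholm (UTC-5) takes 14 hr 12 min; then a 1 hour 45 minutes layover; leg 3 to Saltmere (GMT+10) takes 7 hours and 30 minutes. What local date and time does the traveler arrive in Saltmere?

Dakar is at UTC+0, so departure is already 10:19 UTC on May 8.
Add 3 hours 33 minutes leg 1 → 13:52 UTC.
Add 5 hours and 18 minutes layover in Denver → 19:10 UTC.
Add 14 hours and 12 minutes leg 2 → 09:22 UTC (May 9).
Add 1 hour 45 minutes layover in Varnholm → 11:07 UTC.
Add 7 hours and 30 minutes leg 3 → 18:37 UTC.
Saltmere is UTC+10:00, so local arrival = 18:37 + 10:00 = 04:37 on May 10.

04:37 on May 10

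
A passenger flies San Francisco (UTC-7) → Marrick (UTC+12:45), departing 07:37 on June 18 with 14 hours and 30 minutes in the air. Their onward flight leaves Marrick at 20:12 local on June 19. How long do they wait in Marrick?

2 hours 20 minutes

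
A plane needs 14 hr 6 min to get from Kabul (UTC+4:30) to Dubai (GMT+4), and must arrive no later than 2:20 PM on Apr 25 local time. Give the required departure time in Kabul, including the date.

Target arrival in UTC: 2:20 PM − 4:00 = 10:20 AM on Apr 25.
Subtract 14 hours and 6 minutes → departure 8:14 PM UTC on Apr 24.
Kabul is UTC+4:30: 8:14 PM + 4:30 = 12:44 AM on Apr 25.

12:44 AM on April 25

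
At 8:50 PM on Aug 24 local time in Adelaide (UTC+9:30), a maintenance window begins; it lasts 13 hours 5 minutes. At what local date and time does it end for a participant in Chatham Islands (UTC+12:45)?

1:10 PM on Aug 25

Convert start to UTC: 8:50 PM − 9:30 = 11:20 AM UTC on Aug 24.
Add 13 hours 5 minutes duration → 12:25 AM UTC (Aug 25).
Chatham Islands is UTC+12:45, so local end time = 12:25 AM + 12:45 = 1:10 PM on Aug 25.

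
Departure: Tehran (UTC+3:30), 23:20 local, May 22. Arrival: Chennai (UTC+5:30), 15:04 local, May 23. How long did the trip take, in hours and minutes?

Departure in UTC: 23:20 − 3:30 = 19:50 on May 22.
Arrival in UTC: 15:04 − 5:30 = 09:34 on May 23.
Elapsed = 09:34 − 19:50 (+1 day) = 13 hours 44 minutes.

13 hours 44 minutes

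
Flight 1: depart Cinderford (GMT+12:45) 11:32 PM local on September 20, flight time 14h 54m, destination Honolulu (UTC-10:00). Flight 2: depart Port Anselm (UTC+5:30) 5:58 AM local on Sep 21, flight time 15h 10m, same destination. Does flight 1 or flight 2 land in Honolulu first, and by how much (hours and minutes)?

Flight 1 in UTC: 11:32 PM − 12:45 = 10:47 AM on Sep 20.
+14 hours 54 minutes → arrive 1:41 AM UTC on Sep 21.
Flight 2 in UTC: 5:58 AM − 5:30 = 12:28 AM on Sep 21.
+15 hours 10 minutes → arrive 3:38 PM UTC on Sep 21.
Flight 1 lands earlier by 13 hours 57 minutes.

the first, by 13 hours 57 minutes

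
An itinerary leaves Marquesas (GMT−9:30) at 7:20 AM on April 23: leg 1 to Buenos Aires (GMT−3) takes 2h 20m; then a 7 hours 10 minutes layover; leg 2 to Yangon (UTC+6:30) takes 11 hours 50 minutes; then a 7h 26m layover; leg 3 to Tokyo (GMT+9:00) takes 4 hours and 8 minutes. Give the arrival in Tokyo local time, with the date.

Convert departure to UTC: 7:20 AM + 9:30 = 4:50 PM UTC on Apr 23.
Add 2 hours and 20 minutes leg 1 → 7:10 PM UTC.
Add 7 hours and 10 minutes layover in Buenos Aires → 2:20 AM UTC (Apr 24).
Add 11 hours 50 minutes leg 2 → 2:10 PM UTC.
Add 7 hours and 26 minutes layover in Yangon → 9:36 PM UTC.
Add 4 hours and 8 minutes leg 3 → 1:44 AM UTC (Apr 25).
Tokyo is UTC+9:00, so local arrival = 1:44 AM + 9:00 = 10:44 AM on Apr 25.

10:44 AM on April 25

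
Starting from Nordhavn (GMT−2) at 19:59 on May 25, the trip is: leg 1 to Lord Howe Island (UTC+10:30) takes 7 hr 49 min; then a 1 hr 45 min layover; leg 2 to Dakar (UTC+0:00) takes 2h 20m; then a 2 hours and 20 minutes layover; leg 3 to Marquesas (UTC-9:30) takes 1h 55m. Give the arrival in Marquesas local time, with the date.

Convert departure to UTC: 19:59 + 2:00 = 21:59 UTC on May 25.
Add 7 hours and 49 minutes leg 1 → 05:48 UTC (May 26).
Add 1 hour 45 minutes layover in Lord Howe Island → 07:33 UTC.
Add 2 hours 20 minutes leg 2 → 09:53 UTC.
Add 2 hours 20 minutes layover in Dakar → 12:13 UTC.
Add 1 hour 55 minutes leg 3 → 14:08 UTC.
Marquesas is UTC−9:30, so local arrival = 14:08 − 9:30 = 04:38 on May 26.

04:38 on May 26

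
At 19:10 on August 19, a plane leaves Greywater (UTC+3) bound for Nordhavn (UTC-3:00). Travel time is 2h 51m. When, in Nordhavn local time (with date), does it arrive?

Nordhavn is 6:00 behind Greywater.
After 2 hours and 51 minutes it is 22:01 in Greywater.
Shift by the zone difference: 22:01 − 6:00 = 16:01 on Aug 19 in Nordhavn.

16:01 on August 19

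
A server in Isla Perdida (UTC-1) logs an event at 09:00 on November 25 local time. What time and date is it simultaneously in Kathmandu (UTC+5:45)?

Kathmandu is 6:45 ahead of Isla Perdida.
Shift by the zone difference: 09:00 + 6:45 = 15:45 on Nov 25 in Kathmandu.

15:45 on November 25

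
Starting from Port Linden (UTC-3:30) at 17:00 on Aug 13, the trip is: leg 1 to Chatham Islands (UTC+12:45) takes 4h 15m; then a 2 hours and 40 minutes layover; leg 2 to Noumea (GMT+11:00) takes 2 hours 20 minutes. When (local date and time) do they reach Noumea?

Convert departure to UTC: 17:00 + 3:30 = 20:30 UTC on Aug 13.
Add 4 hours and 15 minutes leg 1 → 00:45 UTC (Aug 14).
Add 2 hours 40 minutes layover in Chatham Islands → 03:25 UTC.
Add 2 hours 20 minutes leg 2 → 05:45 UTC.
Noumea is UTC+11:00, so local arrival = 05:45 + 11:00 = 16:45 on Aug 14.

16:45 on Aug 14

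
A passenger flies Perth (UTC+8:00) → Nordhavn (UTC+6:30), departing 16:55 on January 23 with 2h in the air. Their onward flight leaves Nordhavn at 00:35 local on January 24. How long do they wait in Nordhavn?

7 hours 10 minutes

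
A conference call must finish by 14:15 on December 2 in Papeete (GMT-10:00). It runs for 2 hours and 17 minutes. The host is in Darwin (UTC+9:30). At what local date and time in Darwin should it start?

Target end time in UTC: 14:15 + 10:00 = 00:15 on Dec 3.
Subtract 2 hours 17 minutes → start 21:58 UTC on Dec 2.
Darwin is UTC+9:30: 21:58 + 9:30 = 07:28 on Dec 3.

07:28 on Dec 3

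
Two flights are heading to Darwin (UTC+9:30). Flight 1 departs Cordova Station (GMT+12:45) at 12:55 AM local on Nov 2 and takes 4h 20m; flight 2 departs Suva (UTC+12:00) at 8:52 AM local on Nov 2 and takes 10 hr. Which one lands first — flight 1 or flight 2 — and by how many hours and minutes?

Flight 1 in UTC: 12:55 AM − 12:45 = 12:10 PM on Nov 1.
+4 hours 20 minutes → arrive 4:30 PM UTC on Nov 1.
Flight 2 in UTC: 8:52 AM − 12:00 = 8:52 PM on Nov 1.
+10 hours → arrive 6:52 AM UTC on Nov 2.
Flight 1 lands earlier by 14 hours 22 minutes.

the first, by 14 hours 22 minutes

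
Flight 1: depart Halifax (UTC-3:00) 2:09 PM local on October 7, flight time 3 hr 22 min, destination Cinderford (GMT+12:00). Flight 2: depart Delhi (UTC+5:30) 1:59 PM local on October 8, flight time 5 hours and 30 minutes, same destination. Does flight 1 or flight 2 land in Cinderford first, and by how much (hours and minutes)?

the first, by 17 hours 28 minutes

Flight 1 in UTC: 2:09 PM + 3:00 = 5:09 PM on Oct 7.
+3 hours 22 minutes → arrive 8:31 PM UTC on Oct 7.
Flight 2 in UTC: 1:59 PM − 5:30 = 8:29 AM on Oct 8.
+5 hours 30 minutes → arrive 1:59 PM UTC on Oct 8.
Flight 1 lands earlier by 17 hours 28 minutes.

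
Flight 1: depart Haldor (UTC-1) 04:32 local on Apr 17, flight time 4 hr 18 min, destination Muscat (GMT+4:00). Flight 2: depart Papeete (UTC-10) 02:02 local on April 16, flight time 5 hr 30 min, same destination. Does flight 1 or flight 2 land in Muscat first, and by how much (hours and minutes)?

Flight 1 in UTC: 04:32 + 1:00 = 05:32 on Apr 17.
+4 hours 18 minutes → arrive 09:50 UTC on Apr 17.
Flight 2 in UTC: 02:02 + 10:00 = 12:02 on Apr 16.
+5 hours 30 minutes → arrive 17:32 UTC on Apr 16.
Flight 2 lands earlier by 16 hours 18 minutes.

the second, by 16 hours 18 minutes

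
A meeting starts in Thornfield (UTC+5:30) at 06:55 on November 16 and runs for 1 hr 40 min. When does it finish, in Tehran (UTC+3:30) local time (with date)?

Tehran is 2:00 behind Thornfield.
After 1 hour and 40 minutes it is 08:35 in Thornfield.
Shift by the zone difference: 08:35 − 2:00 = 06:35 on Nov 16 in Tehran.

06:35 on November 16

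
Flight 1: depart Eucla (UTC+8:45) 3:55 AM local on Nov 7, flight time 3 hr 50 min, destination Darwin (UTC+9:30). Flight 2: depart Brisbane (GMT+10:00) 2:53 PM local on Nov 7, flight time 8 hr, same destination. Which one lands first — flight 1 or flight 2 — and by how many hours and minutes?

the first, by 13 hours 53 minutes

Flight 1 in UTC: 3:55 AM − 8:45 = 7:10 PM on Nov 6.
+3 hours 50 minutes → arrive 11:00 PM UTC on Nov 6.
Flight 2 in UTC: 2:53 PM − 10:00 = 4:53 AM on Nov 7.
+8 hours → arrive 12:53 PM UTC on Nov 7.
Flight 1 lands earlier by 13 hours 53 minutes.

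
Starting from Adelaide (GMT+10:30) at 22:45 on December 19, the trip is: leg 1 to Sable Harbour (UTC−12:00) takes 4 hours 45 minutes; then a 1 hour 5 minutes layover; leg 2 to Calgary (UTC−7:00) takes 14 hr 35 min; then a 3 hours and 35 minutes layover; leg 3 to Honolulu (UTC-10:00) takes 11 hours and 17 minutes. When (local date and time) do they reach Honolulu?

13:32 on December 20

Convert departure to UTC: 22:45 − 10:30 = 12:15 UTC on Dec 19.
Add 4 hours and 45 minutes leg 1 → 17:00 UTC.
Add 1 hour and 5 minutes layover in Sable Harbour → 18:05 UTC.
Add 14 hours 35 minutes leg 2 → 08:40 UTC (Dec 20).
Add 3 hours and 35 minutes layover in Calgary → 12:15 UTC.
Add 11 hours and 17 minutes leg 3 → 23:32 UTC.
Honolulu is UTC−10:00, so local arrival = 23:32 − 10:00 = 13:32 on Dec 20.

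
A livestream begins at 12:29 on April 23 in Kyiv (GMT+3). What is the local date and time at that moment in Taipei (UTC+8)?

In UTC: 12:29 − 3:00 = 09:29 on Apr 23.
Taipei is UTC+8:00: 09:29 + 8:00 = 17:29 on Apr 23.

17:29 on Apr 23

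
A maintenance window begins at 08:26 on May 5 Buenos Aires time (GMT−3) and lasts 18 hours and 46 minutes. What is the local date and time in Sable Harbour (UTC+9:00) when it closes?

Convert start to UTC: 08:26 + 3:00 = 11:26 UTC on May 5.
Add 18 hours and 46 minutes duration → 06:12 UTC (May 6).
Sable Harbour is UTC+9:00, so local end time = 06:12 + 9:00 = 15:12 on May 6.

15:12 on May 6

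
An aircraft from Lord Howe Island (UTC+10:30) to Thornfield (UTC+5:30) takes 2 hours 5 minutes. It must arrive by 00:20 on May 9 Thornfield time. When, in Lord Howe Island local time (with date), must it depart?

Target arrival in UTC: 00:20 − 5:30 = 18:50 on May 8.
Subtract 2 hours 5 minutes → departure 16:45 UTC on May 8.
Lord Howe Island is UTC+10:30: 16:45 + 10:30 = 03:15 on May 9.

03:15 on May 9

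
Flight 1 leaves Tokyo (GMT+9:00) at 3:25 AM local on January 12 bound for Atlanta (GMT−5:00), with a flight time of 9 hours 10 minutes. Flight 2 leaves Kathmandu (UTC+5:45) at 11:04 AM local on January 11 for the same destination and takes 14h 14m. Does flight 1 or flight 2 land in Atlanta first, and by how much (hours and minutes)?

the second, by 8 hours 2 minutes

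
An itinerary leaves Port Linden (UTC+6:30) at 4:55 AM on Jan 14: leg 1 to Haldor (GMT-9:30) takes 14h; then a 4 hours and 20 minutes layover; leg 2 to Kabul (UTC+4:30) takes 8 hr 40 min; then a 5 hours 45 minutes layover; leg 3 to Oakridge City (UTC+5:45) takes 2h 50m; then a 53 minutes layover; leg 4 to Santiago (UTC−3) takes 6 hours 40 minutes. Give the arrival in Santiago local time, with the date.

Convert departure to UTC: 4:55 AM − 6:30 = 10:25 PM UTC on Jan 13.
Add 14 hours leg 1 → 12:25 PM UTC (Jan 14).
Add 4 hours and 20 minutes layover in Haldor → 4:45 PM UTC.
Add 8 hours and 40 minutes leg 2 → 1:25 AM UTC (Jan 15).
Add 5 hours 45 minutes layover in Kabul → 7:10 AM UTC.
Add 2 hours 50 minutes leg 3 → 10:00 AM UTC.
Add 53 minutes layover in Oakridge City → 10:53 AM UTC.
Add 6 hours and 40 minutes leg 4 → 5:33 PM UTC.
Santiago is UTC−3:00, so local arrival = 5:33 PM − 3:00 = 2:33 PM on Jan 15.

2:33 PM on Jan 15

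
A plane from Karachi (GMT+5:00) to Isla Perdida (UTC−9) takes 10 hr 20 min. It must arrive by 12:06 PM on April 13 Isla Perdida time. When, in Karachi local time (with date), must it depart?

3:46 PM on Apr 13

Target arrival in UTC: 12:06 PM + 9:00 = 9:06 PM on Apr 13.
Subtract 10 hours 20 minutes → departure 10:46 AM UTC on Apr 13.
Karachi is UTC+5:00: 10:46 AM + 5:00 = 3:46 PM on Apr 13.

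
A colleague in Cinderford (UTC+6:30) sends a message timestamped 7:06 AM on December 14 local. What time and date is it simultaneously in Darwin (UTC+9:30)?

Darwin is 3:00 ahead of Cinderford.
Shift by the zone difference: 7:06 AM + 3:00 = 10:06 AM on Dec 14 in Darwin.

10:06 AM on December 14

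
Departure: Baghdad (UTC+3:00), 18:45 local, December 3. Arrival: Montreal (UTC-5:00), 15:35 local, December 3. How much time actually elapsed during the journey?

4 hours 50 minutes

Montreal is 8:00 behind Baghdad.
Clock-face elapsed time (ignoring zones) is −3 hours 10 minutes.
Actual elapsed = −3 hours 10 minutes + 8:00 = 4 hours 50 minutes.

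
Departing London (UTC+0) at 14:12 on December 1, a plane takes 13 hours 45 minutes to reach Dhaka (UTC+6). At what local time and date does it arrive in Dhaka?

09:57 on Dec 2

Dhaka is 6:00 ahead of London.
After 13 hours and 45 minutes it is 03:57 (Dec 2) in London.
Shift by the zone difference: 03:57 + 6:00 = 09:57 on Dec 2 in Dhaka.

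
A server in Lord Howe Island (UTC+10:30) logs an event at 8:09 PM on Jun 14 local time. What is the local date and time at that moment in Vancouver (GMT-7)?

In UTC: 8:09 PM − 10:30 = 9:39 AM on Jun 14.
Vancouver is UTC−7:00: 9:39 AM − 7:00 = 2:39 AM on Jun 14.

2:39 AM on Jun 14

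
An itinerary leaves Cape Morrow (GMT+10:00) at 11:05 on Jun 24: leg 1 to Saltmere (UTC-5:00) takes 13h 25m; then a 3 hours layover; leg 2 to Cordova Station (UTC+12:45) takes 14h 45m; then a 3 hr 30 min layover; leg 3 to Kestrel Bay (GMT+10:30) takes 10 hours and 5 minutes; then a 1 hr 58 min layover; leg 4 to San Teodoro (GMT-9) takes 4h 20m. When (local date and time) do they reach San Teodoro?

19:08 on June 25

Convert departure to UTC: 11:05 − 10:00 = 01:05 UTC on Jun 24.
Add 13 hours 25 minutes leg 1 → 14:30 UTC.
Add 3 hours layover in Saltmere → 17:30 UTC.
Add 14 hours 45 minutes leg 2 → 08:15 UTC (Jun 25).
Add 3 hours and 30 minutes layover in Cordova Station → 11:45 UTC.
Add 10 hours and 5 minutes leg 3 → 21:50 UTC.
Add 1 hour and 58 minutes layover in Kestrel Bay → 23:48 UTC.
Add 4 hours and 20 minutes leg 4 → 04:08 UTC (Jun 26).
San Teodoro is UTC−9:00, so local arrival = 04:08 − 9:00 = 19:08 on Jun 25.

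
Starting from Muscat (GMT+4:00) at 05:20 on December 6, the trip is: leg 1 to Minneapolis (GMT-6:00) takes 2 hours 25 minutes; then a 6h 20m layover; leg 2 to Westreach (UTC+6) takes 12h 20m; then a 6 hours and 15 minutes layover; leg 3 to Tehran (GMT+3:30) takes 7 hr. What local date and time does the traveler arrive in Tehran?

15:10 on Dec 7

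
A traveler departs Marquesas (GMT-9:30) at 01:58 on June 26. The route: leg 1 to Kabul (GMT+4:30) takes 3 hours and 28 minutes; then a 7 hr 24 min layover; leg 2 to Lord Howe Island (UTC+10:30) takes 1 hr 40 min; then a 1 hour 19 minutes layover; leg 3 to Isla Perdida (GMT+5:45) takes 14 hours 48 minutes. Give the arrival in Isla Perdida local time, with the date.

Convert departure to UTC: 01:58 + 9:30 = 11:28 UTC on Jun 26.
Add 3 hours and 28 minutes leg 1 → 14:56 UTC.
Add 7 hours 24 minutes layover in Kabul → 22:20 UTC.
Add 1 hour 40 minutes leg 2 → 00:00 UTC (Jun 27).
Add 1 hour and 19 minutes layover in Lord Howe Island → 01:19 UTC.
Add 14 hours 48 minutes leg 3 → 16:07 UTC.
Isla Perdida is UTC+5:45, so local arrival = 16:07 + 5:45 = 21:52 on Jun 27.

21:52 on Jun 27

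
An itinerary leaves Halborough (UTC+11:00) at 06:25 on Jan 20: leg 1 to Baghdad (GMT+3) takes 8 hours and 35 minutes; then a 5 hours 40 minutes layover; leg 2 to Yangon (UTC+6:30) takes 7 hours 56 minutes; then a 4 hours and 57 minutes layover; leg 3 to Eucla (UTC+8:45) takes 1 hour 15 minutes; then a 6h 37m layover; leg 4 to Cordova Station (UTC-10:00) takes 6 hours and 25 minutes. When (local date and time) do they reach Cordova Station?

02:50 on January 21

Convert departure to UTC: 06:25 − 11:00 = 19:25 UTC on Jan 19.
Add 8 hours 35 minutes leg 1 → 04:00 UTC (Jan 20).
Add 5 hours 40 minutes layover in Baghdad → 09:40 UTC.
Add 7 hours and 56 minutes leg 2 → 17:36 UTC.
Add 4 hours 57 minutes layover in Yangon → 22:33 UTC.
Add 1 hour 15 minutes leg 3 → 23:48 UTC.
Add 6 hours and 37 minutes layover in Eucla → 06:25 UTC (Jan 21).
Add 6 hours 25 minutes leg 4 → 12:50 UTC.
Cordova Station is UTC−10:00, so local arrival = 12:50 − 10:00 = 02:50 on Jan 21.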